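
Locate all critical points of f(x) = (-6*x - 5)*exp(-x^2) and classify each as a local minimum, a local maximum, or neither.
f'(x) = 2*(x*(6*x + 5) - 3)*exp(-x^2)

Solve f'(x) = 0:
  f'(x) = (12*x^2 + 10*x - 6)·exp(-x^2) and exp(-x^2) > 0 for every x, so f'(x) = 0 ⇔ 12*x^2 + 10*x - 6 = 0.
  Factor: 12*x^2 + 10*x - 6 = 2*(6*x^2 + 5*x - 3); 6*x^2 + 5*x - 3 = 0 has no rational roots; quadratic formula: x = (-5 ± √97)/12.
  ⇒ x = -sqrt(97)/12 - 5/12 ≈ -1.2374, -5/12 + sqrt(97)/12 ≈ 0.4041

f''(x) = 2*(-12*x^3 - 10*x^2 + 18*x + 5)*exp(-x^2)
Second-derivative test at each critical point:
  f''(-1.2374) = -4.2603 < 0 → local maximum
  f''(0.4041) = 16.7304 > 0 → local minimum

Critical points: x = -sqrt(97)/12 - 5/12 ≈ -1.2374 (local maximum); x = -5/12 + sqrt(97)/12 ≈ 0.4041 (local minimum)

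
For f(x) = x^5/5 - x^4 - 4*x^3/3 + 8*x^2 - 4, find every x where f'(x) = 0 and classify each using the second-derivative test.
f'(x) = x*(x^3 - 4*x^2 - 4*x + 16)

Solve f'(x) = 0:
  Factor: x^4 - 4*x^3 - 4*x^2 + 16*x = x*(x - 4)*(x - 2)*(x + 2) = 0.
  ⇒ x = -2, 0, 2, 4

f''(x) = 4*x^3 - 12*x^2 - 8*x + 16
Second-derivative test at each critical point:
  f''(-2) = -48 < 0 → local maximum
  f''(0) = 16 > 0 → local minimum
  f''(2) = -16 < 0 → local maximum
  f''(4) = 48 > 0 → local minimum

Critical points: x = -2 (local maximum); x = 0 (local minimum); x = 2 (local maximum); x = 4 (local minimum)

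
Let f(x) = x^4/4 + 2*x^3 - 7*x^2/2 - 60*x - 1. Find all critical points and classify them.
f'(x) = x^3 + 6*x^2 - 7*x - 60

Solve f'(x) = 0:
  Factor: x^3 + 6*x^2 - 7*x - 60 = (x - 3)*(x + 4)*(x + 5) = 0.
  ⇒ x = -5, -4, 3

f''(x) = 3*x^2 + 12*x - 7
Second-derivative test at each critical point:
  f''(-5) = 8 > 0 → local minimum
  f''(-4) = -7 < 0 → local maximum
  f''(3) = 56 > 0 → local minimum

Critical points: x = -5 (local minimum); x = -4 (local maximum); x = 3 (local minimum)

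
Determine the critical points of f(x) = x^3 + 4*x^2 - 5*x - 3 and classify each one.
f'(x) = 3*x^2 + 8*x - 5

Solve f'(x) = 0:
  3*x^2 + 8*x - 5 = 0 has no rational roots; quadratic formula: x = (-8 ± √124)/6.
  ⇒ x = -sqrt(31)/3 - 4/3 ≈ -3.1893, -4/3 + sqrt(31)/3 ≈ 0.5226

f''(x) = 6*x + 8
Second-derivative test at each critical point:
  f''(-3.1893) = -11.1355 < 0 → local maximum
  f''(0.5226) = 11.1355 > 0 → local minimum

Critical points: x = -sqrt(31)/3 - 4/3 ≈ -3.1893 (local maximum); x = -4/3 + sqrt(31)/3 ≈ 0.5226 (local minimum)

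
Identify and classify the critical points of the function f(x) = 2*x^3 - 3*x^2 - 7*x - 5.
f'(x) = 6*x^2 - 6*x - 7

Solve f'(x) = 0:
  6*x^2 - 6*x - 7 = 0 has no rational roots; quadratic formula: x = (6 ± √204)/12.
  ⇒ x = 1/2 - sqrt(51)/6 ≈ -0.6902, 1/2 + sqrt(51)/6 ≈ 1.6902

f''(x) = 12*x - 6
Second-derivative test at each critical point:
  f''(-0.6902) = -14.2829 < 0 → local maximum
  f''(1.6902) = 14.2829 > 0 → local minimum

Critical points: x = 1/2 - sqrt(51)/6 ≈ -0.6902 (local maximum); x = 1/2 + sqrt(51)/6 ≈ 1.6902 (local minimum)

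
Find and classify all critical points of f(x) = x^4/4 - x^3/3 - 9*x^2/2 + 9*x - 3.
f'(x) = x^3 - x^2 - 9*x + 9

Solve f'(x) = 0:
  Factor: x^3 - x^2 - 9*x + 9 = (x - 3)*(x - 1)*(x + 3) = 0.
  ⇒ x = -3, 1, 3

f''(x) = 3*x^2 - 2*x - 9
Second-derivative test at each critical point:
  f''(-3) = 24 > 0 → local minimum
  f''(1) = -8 < 0 → local maximum
  f''(3) = 12 > 0 → local minimum

Critical points: x = -3 (local minimum); x = 1 (local maximum); x = 3 (local minimum)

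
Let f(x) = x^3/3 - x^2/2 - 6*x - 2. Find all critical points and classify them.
f'(x) = x^2 - x - 6

Solve f'(x) = 0:
  Factor: x^2 - x - 6 = (x - 3)*(x + 2) = 0.
  ⇒ x = -2, 3

f''(x) = 2*x - 1
Second-derivative test at each critical point:
  f''(-2) = -5 < 0 → local maximum
  f''(3) = 5 > 0 → local minimum

Critical points: x = -2 (local maximum); x = 3 (local minimum)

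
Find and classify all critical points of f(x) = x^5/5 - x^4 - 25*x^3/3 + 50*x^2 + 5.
f'(x) = x*(x^3 - 4*x^2 - 25*x + 100)

Solve f'(x) = 0:
  Factor: x^4 - 4*x^3 - 25*x^2 + 100*x = x*(x - 5)*(x - 4)*(x + 5) = 0.
  ⇒ x = -5, 0, 4, 5

f''(x) = 4*x^3 - 12*x^2 - 50*x + 100
Second-derivative test at each critical point:
  f''(-5) = -450 < 0 → local maximum
  f''(0) = 100 > 0 → local minimum
  f''(4) = -36 < 0 → local maximum
  f''(5) = 50 > 0 → local minimum

Critical points: x = -5 (local maximum); x = 0 (local minimum); x = 4 (local maximum); x = 5 (local minimum)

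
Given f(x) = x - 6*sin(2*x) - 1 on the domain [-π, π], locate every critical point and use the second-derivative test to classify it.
f'(x) = 1 - 12*cos(2*x)

Solve f'(x) = 0 on [-π, π]:
  f'(x) = 0 ⇔ cos(2*x) = 1/12, i.e. 2*x = ±arccos(1/12) + 2nπ; keep the solutions lying in [-π, π].
  ⇒ x = -pi + acos(1/12)/2 ≈ -2.3979, -acos(1/12)/2 ≈ -0.7437, acos(1/12)/2 ≈ 0.7437, pi - acos(1/12)/2 ≈ 2.3979

f''(x) = 24*sin(2*x)
Second-derivative test at each critical point:
  f''(-2.3979) = 23.9165 > 0 → local minimum
  f''(-0.7437) = -23.9165 < 0 → local maximum
  f''(0.7437) = 23.9165 > 0 → local minimum
  f''(2.3979) = -23.9165 < 0 → local maximum

Critical points: x = -pi + acos(1/12)/2 ≈ -2.3979 (local minimum); x = -acos(1/12)/2 ≈ -0.7437 (local maximum); x = acos(1/12)/2 ≈ 0.7437 (local minimum); x = pi - acos(1/12)/2 ≈ 2.3979 (local maximum)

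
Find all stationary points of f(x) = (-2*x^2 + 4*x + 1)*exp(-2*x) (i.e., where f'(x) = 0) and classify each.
f'(x) = 2*(2*x^2 - 6*x + 1)*exp(-2*x)

Solve f'(x) = 0:
  f'(x) = (4*x^2 - 12*x + 2)·exp(-2*x) and exp(-2*x) > 0 for every x, so f'(x) = 0 ⇔ 4*x^2 - 12*x + 2 = 0.
  Factor: 4*x^2 - 12*x + 2 = 2*(2*x^2 - 6*x + 1); 2*x^2 - 6*x + 1 = 0 has no rational roots; quadratic formula: x = (6 ± √28)/4.
  ⇒ x = 3/2 - sqrt(7)/2 ≈ 0.1771, sqrt(7)/2 + 3/2 ≈ 2.8229

f''(x) = 8*(-x^2 + 4*x - 2)*exp(-2*x)
Second-derivative test at each critical point:
  f''(0.1771) = -7.4261 < 0 → local maximum
  f''(2.8229) = 0.0374 > 0 → local minimum

Critical points: x = 3/2 - sqrt(7)/2 ≈ 0.1771 (local maximum); x = sqrt(7)/2 + 3/2 ≈ 2.8229 (local minimum)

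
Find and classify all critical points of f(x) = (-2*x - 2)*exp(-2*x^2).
f'(x) = 2*(4*x*(x + 1) - 1)*exp(-2*x^2)

Solve f'(x) = 0:
  f'(x) = (8*x^2 + 8*x - 2)·exp(-2*x^2) and exp(-2*x^2) > 0 for every x, so f'(x) = 0 ⇔ 8*x^2 + 8*x - 2 = 0.
  Factor: 8*x^2 + 8*x - 2 = 2*(4*x^2 + 4*x - 1); 4*x^2 + 4*x - 1 = 0 has no rational roots; quadratic formula: x = (-4 ± √32)/8.
  ⇒ x = -sqrt(2)/2 - 1/2 ≈ -1.2071, -1/2 + sqrt(2)/2 ≈ 0.2071

f''(x) = 8*(-4*x^2*(x + 1) + 3*x + 1)*exp(-2*x^2)
Second-derivative test at each critical point:
  f''(-1.2071) = -0.6137 < 0 → local maximum
  f''(0.2071) = 10.3836 > 0 → local minimum

Critical points: x = -sqrt(2)/2 - 1/2 ≈ -1.2071 (local maximum); x = -1/2 + sqrt(2)/2 ≈ 0.2071 (local minimum)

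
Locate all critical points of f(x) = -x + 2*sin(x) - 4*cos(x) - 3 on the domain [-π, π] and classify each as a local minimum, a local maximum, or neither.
f'(x) = 4*sin(x) + 2*cos(x) - 1

Solve f'(x) = 0 on [-π, π]:
  f'(x) = 0 ⇔ 4*sin(x) + 2*cos(x) = 1. Write the left side as R·cos(x + φ) with R = √(2² + (-4)²) = 2*sqrt(5), cos φ = sqrt(5)/5, sin φ = -2*sqrt(5)/5; then cos(x + φ) = sqrt(5)/10. Solve for x and keep the solutions lying in [-π, π].
  ⇒ x = atan((2 - sqrt(19))/(1 + 2*sqrt(19))) ≈ -0.2381, atan((2 + sqrt(19))/(1 - 2*sqrt(19))) + pi ≈ 2.4524

f''(x) = -2*sin(x) + 4*cos(x)
Second-derivative test at each critical point:
  f''(-0.2381) = 4.3589 > 0 → local minimum
  f''(2.4524) = -4.3589 < 0 → local maximum

Critical points: x = atan((2 - sqrt(19))/(1 + 2*sqrt(19))) ≈ -0.2381 (local minimum); x = atan((2 + sqrt(19))/(1 - 2*sqrt(19))) + pi ≈ 2.4524 (local maximum)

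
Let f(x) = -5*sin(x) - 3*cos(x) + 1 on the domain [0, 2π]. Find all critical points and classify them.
f'(x) = 3*sin(x) - 5*cos(x)

Solve f'(x) = 0 on [0, 2π]:
  f'(x) = 0 ⇔ -5*cos(x) = -3*sin(x) ⇔ tan(x) = 5/3, i.e. x = arctan(5/3) + nπ; keep the solutions lying in [0, 2π].
  ⇒ x = atan(5/3) ≈ 1.0304, atan(5/3) + pi ≈ 4.1720

f''(x) = 5*sin(x) + 3*cos(x)
Second-derivative test at each critical point:
  f''(1.0304) = 5.8310 > 0 → local minimum
  f''(4.1720) = -5.8310 < 0 → local maximum

Critical points: x = atan(5/3) ≈ 1.0304 (local minimum); x = atan(5/3) + pi ≈ 4.1720 (local maximum)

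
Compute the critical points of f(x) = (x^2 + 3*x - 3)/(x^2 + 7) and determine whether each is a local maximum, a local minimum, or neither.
f'(x) = (-3*x^2 + 20*x + 21)/(x^4 + 14*x^2 + 49)

Solve f'(x) = 0:
  f'(x) = -(3*x^2 - 20*x - 21)/(x^2 + 7)^2; the denominator is positive wherever f is defined, so f'(x) = 0 ⇔ -3*x^2 + 20*x + 21 = 0.
  3*x^2 - 20*x - 21 = 0 has no rational roots; quadratic formula: x = (20 ± √652)/6.
  ⇒ x = 10/3 - sqrt(163)/3 ≈ -0.9224, 10/3 + sqrt(163)/3 ≈ 7.5890

f''(x) = 2*(3*x^3 - 30*x^2 - 63*x + 70)/(x^6 + 21*x^4 + 147*x^2 + 343)
Second-derivative test at each critical point:
  f''(-0.9224) = 0.4143 > 0 → local minimum
  f''(7.5890) = -0.0061 < 0 → local maximum

Critical points: x = 10/3 - sqrt(163)/3 ≈ -0.9224 (local minimum); x = 10/3 + sqrt(163)/3 ≈ 7.5890 (local maximum)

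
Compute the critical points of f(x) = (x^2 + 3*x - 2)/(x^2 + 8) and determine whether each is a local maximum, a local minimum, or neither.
f'(x) = (-3*x^2 + 20*x + 24)/(x^4 + 16*x^2 + 64)

Solve f'(x) = 0:
  f'(x) = -(3*x^2 - 20*x - 24)/(x^2 + 8)^2; the denominator is positive wherever f is defined, so f'(x) = 0 ⇔ -3*x^2 + 20*x + 24 = 0.
  3*x^2 - 20*x - 24 = 0 has no rational roots; quadratic formula: x = (20 ± √688)/6.
  ⇒ x = 10/3 - 2*sqrt(43)/3 ≈ -1.0383, 10/3 + 2*sqrt(43)/3 ≈ 7.7050

f''(x) = 2*(3*x^3 - 30*x^2 - 72*x + 80)/(x^6 + 24*x^4 + 192*x^2 + 512)
Second-derivative test at each critical point:
  f''(-1.0383) = 0.3183 > 0 → local minimum
  f''(7.7050) = -0.0058 < 0 → local maximum

Critical points: x = 10/3 - 2*sqrt(43)/3 ≈ -1.0383 (local minimum); x = 10/3 + 2*sqrt(43)/3 ≈ 7.7050 (local maximum)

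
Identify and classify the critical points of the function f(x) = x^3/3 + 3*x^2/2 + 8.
f'(x) = x*(x + 3)

Solve f'(x) = 0:
  Factor: x^2 + 3*x = x*(x + 3) = 0.
  ⇒ x = -3, 0

f''(x) = 2*x + 3
Second-derivative test at each critical point:
  f''(-3) = -3 < 0 → local maximum
  f''(0) = 3 > 0 → local minimum

Critical points: x = -3 (local maximum); x = 0 (local minimum)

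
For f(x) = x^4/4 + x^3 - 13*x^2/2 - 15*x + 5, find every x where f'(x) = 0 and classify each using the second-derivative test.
f'(x) = x^3 + 3*x^2 - 13*x - 15

Solve f'(x) = 0:
  Factor: x^3 + 3*x^2 - 13*x - 15 = (x - 3)*(x + 1)*(x + 5) = 0.
  ⇒ x = -5, -1, 3

f''(x) = 3*x^2 + 6*x - 13
Second-derivative test at each critical point:
  f''(-5) = 32 > 0 → local minimum
  f''(-1) = -16 < 0 → local maximum
  f''(3) = 32 > 0 → local minimum

Critical points: x = -5 (local minimum); x = -1 (local maximum); x = 3 (local minimum)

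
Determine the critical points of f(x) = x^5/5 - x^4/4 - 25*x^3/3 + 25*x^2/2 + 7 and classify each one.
f'(x) = x*(x^3 - x^2 - 25*x + 25)

Solve f'(x) = 0:
  Factor: x^4 - x^3 - 25*x^2 + 25*x = x*(x - 5)*(x - 1)*(x + 5) = 0.
  ⇒ x = -5, 0, 1, 5

f''(x) = 4*x^3 - 3*x^2 - 50*x + 25
Second-derivative test at each critical point:
  f''(-5) = -300 < 0 → local maximum
  f''(0) = 25 > 0 → local minimum
  f''(1) = -24 < 0 → local maximum
  f''(5) = 200 > 0 → local minimum

Critical points: x = -5 (local maximum); x = 0 (local minimum); x = 1 (local maximum); x = 5 (local minimum)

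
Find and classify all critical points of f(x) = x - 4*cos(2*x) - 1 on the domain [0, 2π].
f'(x) = 8*sin(2*x) + 1

Solve f'(x) = 0 on [0, 2π]:
  f'(x) = 0 ⇔ sin(2*x) = -1/8, i.e. 2*x = arcsin(-1/8) + 2nπ or 2*x = π − arcsin(-1/8) + 2nπ; keep the solutions lying in [0, 2π].
  ⇒ x = asin(1/8)/2 + pi/2 ≈ 1.6335, pi - asin(1/8)/2 ≈ 3.0789, asin(1/8)/2 + 3*pi/2 ≈ 4.7751, -asin(1/8)/2 + 2*pi ≈ 6.2205

f''(x) = 16*cos(2*x)
Second-derivative test at each critical point:
  f''(1.6335) = -15.8745 < 0 → local maximum
  f''(3.0789) = 15.8745 > 0 → local minimum
  f''(4.7751) = -15.8745 < 0 → local maximum
  f''(6.2205) = 15.8745 > 0 → local minimum

Critical points: x = asin(1/8)/2 + pi/2 ≈ 1.6335 (local maximum); x = pi - asin(1/8)/2 ≈ 3.0789 (local minimum); x = asin(1/8)/2 + 3*pi/2 ≈ 4.7751 (local maximum); x = -asin(1/8)/2 + 2*pi ≈ 6.2205 (local minimum)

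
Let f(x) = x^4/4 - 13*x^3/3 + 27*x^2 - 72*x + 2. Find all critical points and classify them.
f'(x) = x^3 - 13*x^2 + 54*x - 72

Solve f'(x) = 0:
  Factor: x^3 - 13*x^2 + 54*x - 72 = (x - 6)*(x - 4)*(x - 3) = 0.
  ⇒ x = 3, 4, 6

f''(x) = 3*x^2 - 26*x + 54
Second-derivative test at each critical point:
  f''(3) = 3 > 0 → local minimum
  f''(4) = -2 < 0 → local maximum
  f''(6) = 6 > 0 → local minimum

Critical points: x = 3 (local minimum); x = 4 (local maximum); x = 6 (local minimum)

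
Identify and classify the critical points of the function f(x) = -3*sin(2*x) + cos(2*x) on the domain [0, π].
f'(x) = -2*sin(2*x) - 6*cos(2*x)

Solve f'(x) = 0 on [0, π]:
  f'(x) = 0 ⇔ -3*cos(2*x) = sin(2*x) ⇔ tan(2*x) = -3, i.e. 2*x = arctan(-3) + nπ; keep the solutions lying in [0, π].
  ⇒ x = -atan(3)/2 + pi/2 ≈ 0.9463, pi - atan(3)/2 ≈ 2.5171

f''(x) = 12*sin(2*x) - 4*cos(2*x)
Second-derivative test at each critical point:
  f''(0.9463) = 12.6491 > 0 → local minimum
  f''(2.5171) = -12.6491 < 0 → local maximum

Critical points: x = -atan(3)/2 + pi/2 ≈ 0.9463 (local minimum); x = pi - atan(3)/2 ≈ 2.5171 (local maximum)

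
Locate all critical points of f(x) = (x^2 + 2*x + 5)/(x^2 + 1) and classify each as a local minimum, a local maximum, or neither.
f'(x) = 2*(-x^2 - 4*x + 1)/(x^4 + 2*x^2 + 1)

Solve f'(x) = 0:
  f'(x) = -2*(x^2 + 4*x - 1)/(x^2 + 1)^2; the denominator is positive wherever f is defined, so f'(x) = 0 ⇔ -2*x^2 - 8*x + 2 = 0.
  Factor: -2*x^2 - 8*x + 2 = -2*(x^2 + 4*x - 1); x^2 + 4*x - 1 = 0 has no rational roots; quadratic formula: x = (-4 ± √20)/2.
  ⇒ x = -sqrt(5) - 2 ≈ -4.2361, -2 + sqrt(5) ≈ 0.2361

f''(x) = 4*(x^3 + 6*x^2 - 3*x - 2)/(x^6 + 3*x^4 + 3*x^2 + 1)
Second-derivative test at each critical point:
  f''(-4.2361) = 0.0249 > 0 → local minimum
  f''(0.2361) = -8.0249 < 0 → local maximum

Critical points: x = -sqrt(5) - 2 ≈ -4.2361 (local minimum); x = -2 + sqrt(5) ≈ 0.2361 (local maximum)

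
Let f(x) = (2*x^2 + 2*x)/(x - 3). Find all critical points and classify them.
f'(x) = 2*(x^2 - 6*x - 3)/(x^2 - 6*x + 9)

Solve f'(x) = 0:
  f'(x) = 2*(x^2 - 6*x - 3)/(x - 3)^2; the denominator is positive wherever f is defined, so f'(x) = 0 ⇔ 2*x^2 - 12*x - 6 = 0.
  Factor: 2*x^2 - 12*x - 6 = 2*(x^2 - 6*x - 3); x^2 - 6*x - 3 = 0 has no rational roots; quadratic formula: x = (6 ± √48)/2.
  ⇒ x = 3 - 2*sqrt(3) ≈ -0.4641, 3 + 2*sqrt(3) ≈ 6.4641

f''(x) = 48/(x^3 - 9*x^2 + 27*x - 27)
Second-derivative test at each critical point:
  f''(-0.4641) = -1.1547 < 0 → local maximum
  f''(6.4641) = 1.1547 > 0 → local minimum

Critical points: x = 3 - 2*sqrt(3) ≈ -0.4641 (local maximum); x = 3 + 2*sqrt(3) ≈ 6.4641 (local minimum)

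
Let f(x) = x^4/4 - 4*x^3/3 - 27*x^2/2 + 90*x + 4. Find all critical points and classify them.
f'(x) = x^3 - 4*x^2 - 27*x + 90

Solve f'(x) = 0:
  Factor: x^3 - 4*x^2 - 27*x + 90 = (x - 6)*(x - 3)*(x + 5) = 0.
  ⇒ x = -5, 3, 6

f''(x) = 3*x^2 - 8*x - 27
Second-derivative test at each critical point:
  f''(-5) = 88 > 0 → local minimum
  f''(3) = -24 < 0 → local maximum
  f''(6) = 33 > 0 → local minimum

Critical points: x = -5 (local minimum); x = 3 (local maximum); x = 6 (local minimum)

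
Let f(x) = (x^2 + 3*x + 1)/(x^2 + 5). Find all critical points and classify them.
f'(x) = (-3*x^2 + 8*x + 15)/(x^4 + 10*x^2 + 25)

Solve f'(x) = 0:
  f'(x) = -(3*x^2 - 8*x - 15)/(x^2 + 5)^2; the denominator is positive wherever f is defined, so f'(x) = 0 ⇔ -3*x^2 + 8*x + 15 = 0.
  3*x^2 - 8*x - 15 = 0 has no rational roots; quadratic formula: x = (8 ± √244)/6.
  ⇒ x = 4/3 - sqrt(61)/3 ≈ -1.2701, 4/3 + sqrt(61)/3 ≈ 3.9367

f''(x) = 2*(3*x^3 - 12*x^2 - 45*x + 20)/(x^6 + 15*x^4 + 75*x^2 + 125)
Second-derivative test at each critical point:
  f''(-1.2701) = 0.3572 > 0 → local minimum
  f''(3.9367) = -0.0372 < 0 → local maximum

Critical points: x = 4/3 - sqrt(61)/3 ≈ -1.2701 (local minimum); x = 4/3 + sqrt(61)/3 ≈ 3.9367 (local maximum)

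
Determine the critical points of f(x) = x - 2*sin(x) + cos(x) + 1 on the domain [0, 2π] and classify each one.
f'(x) = -sin(x) - 2*cos(x) + 1

Solve f'(x) = 0 on [0, 2π]:
  f'(x) = 0 ⇔ -sin(x) - 2*cos(x) = -1. Write the left side as R·cos(x + φ) with R = √((-2)² + 1²) = sqrt(5), cos φ = -2*sqrt(5)/5, sin φ = sqrt(5)/5; then cos(x + φ) = -sqrt(5)/5. Solve for x and keep the solutions lying in [0, 2π].
  ⇒ x = pi/2 ≈ 1.5708, -atan(3/4) + 2*pi ≈ 5.6397

f''(x) = 2*sin(x) - cos(x)
Second-derivative test at each critical point:
  f''(1.5708) = 2 > 0 → local minimum
  f''(5.6397) = -2 < 0 → local maximum

Critical points: x = pi/2 ≈ 1.5708 (local minimum); x = -atan(3/4) + 2*pi ≈ 5.6397 (local maximum)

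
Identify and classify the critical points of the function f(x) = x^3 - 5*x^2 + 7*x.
f'(x) = 3*x^2 - 10*x + 7

Solve f'(x) = 0:
  Factor: 3*x^2 - 10*x + 7 = (x - 1)*(3*x - 7) = 0.
  ⇒ x = 1, 7/3

f''(x) = 6*x - 10
Second-derivative test at each critical point:
  f''(1) = -4 < 0 → local maximum
  f''(7/3) = 4 > 0 → local minimum

Critical points: x = 1 (local maximum); x = 7/3 (local minimum)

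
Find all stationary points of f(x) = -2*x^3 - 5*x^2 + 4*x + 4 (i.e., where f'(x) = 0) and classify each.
f'(x) = -6*x^2 - 10*x + 4

Solve f'(x) = 0:
  Factor: -6*x^2 - 10*x + 4 = -2*(x + 2)*(3*x - 1) = 0.
  ⇒ x = -2, 1/3

f''(x) = -12*x - 10
Second-derivative test at each critical point:
  f''(-2) = 14 > 0 → local minimum
  f''(1/3) = -14 < 0 → local maximum

Critical points: x = -2 (local minimum); x = 1/3 (local maximum)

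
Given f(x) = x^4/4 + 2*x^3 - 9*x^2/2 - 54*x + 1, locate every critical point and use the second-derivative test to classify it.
f'(x) = x^3 + 6*x^2 - 9*x - 54

Solve f'(x) = 0:
  Factor: x^3 + 6*x^2 - 9*x - 54 = (x - 3)*(x + 3)*(x + 6) = 0.
  ⇒ x = -6, -3, 3

f''(x) = 3*x^2 + 12*x - 9
Second-derivative test at each critical point:
  f''(-6) = 27 > 0 → local minimum
  f''(-3) = -18 < 0 → local maximum
  f''(3) = 54 > 0 → local minimum

Critical points: x = -6 (local minimum); x = -3 (local maximum); x = 3 (local minimum)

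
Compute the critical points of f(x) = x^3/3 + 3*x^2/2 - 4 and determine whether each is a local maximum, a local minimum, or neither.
f'(x) = x*(x + 3)

Solve f'(x) = 0:
  Factor: x^2 + 3*x = x*(x + 3) = 0.
  ⇒ x = -3, 0

f''(x) = 2*x + 3
Second-derivative test at each critical point:
  f''(-3) = -3 < 0 → local maximum
  f''(0) = 3 > 0 → local minimum

Critical points: x = -3 (local maximum); x = 0 (local minimum)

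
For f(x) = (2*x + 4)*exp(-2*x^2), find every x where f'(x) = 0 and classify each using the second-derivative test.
f'(x) = 2*(-4*x*(x + 2) + 1)*exp(-2*x^2)

Solve f'(x) = 0:
  f'(x) = (-8*x^2 - 16*x + 2)·exp(-2*x^2) and exp(-2*x^2) > 0 for every x, so f'(x) = 0 ⇔ -8*x^2 - 16*x + 2 = 0.
  Factor: -8*x^2 - 16*x + 2 = -2*(4*x^2 + 8*x - 1); 4*x^2 + 8*x - 1 = 0 has no rational roots; quadratic formula: x = (-8 ± √80)/8.
  ⇒ x = -sqrt(5)/2 - 1 ≈ -2.1180, -1 + sqrt(5)/2 ≈ 0.1180

f''(x) = 8*(4*x^2*(x + 2) - 3*x - 2)*exp(-2*x^2)
Second-derivative test at each critical point:
  f''(-2.1180) = 0.0023 > 0 → local minimum
  f''(0.1180) = -17.3970 < 0 → local maximum

Critical points: x = -sqrt(5)/2 - 1 ≈ -2.1180 (local minimum); x = -1 + sqrt(5)/2 ≈ 0.1180 (local maximum)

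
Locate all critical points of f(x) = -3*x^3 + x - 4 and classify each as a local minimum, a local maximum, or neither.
f'(x) = 1 - 9*x^2

Solve f'(x) = 0:
  Factor: 1 - 9*x^2 = -(3*x - 1)*(3*x + 1) = 0.
  ⇒ x = -1/3, 1/3

f''(x) = -18*x
Second-derivative test at each critical point:
  f''(-1/3) = 6 > 0 → local minimum
  f''(1/3) = -6 < 0 → local maximum

Critical points: x = -1/3 (local minimum); x = 1/3 (local maximum)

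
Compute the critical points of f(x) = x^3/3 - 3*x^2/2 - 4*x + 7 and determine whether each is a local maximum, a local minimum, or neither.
f'(x) = x^2 - 3*x - 4

Solve f'(x) = 0:
  Factor: x^2 - 3*x - 4 = (x - 4)*(x + 1) = 0.
  ⇒ x = -1, 4

f''(x) = 2*x - 3
Second-derivative test at each critical point:
  f''(-1) = -5 < 0 → local maximum
  f''(4) = 5 > 0 → local minimum

Critical points: x = -1 (local maximum); x = 4 (local minimum)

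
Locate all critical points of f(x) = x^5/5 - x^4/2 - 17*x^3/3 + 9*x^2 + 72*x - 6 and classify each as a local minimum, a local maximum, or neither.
f'(x) = x^4 - 2*x^3 - 17*x^2 + 18*x + 72

Solve f'(x) = 0:
  Factor: x^4 - 2*x^3 - 17*x^2 + 18*x + 72 = (x - 4)*(x - 3)*(x + 2)*(x + 3) = 0.
  ⇒ x = -3, -2, 3, 4

f''(x) = 4*x^3 - 6*x^2 - 34*x + 18
Second-derivative test at each critical point:
  f''(-3) = -42 < 0 → local maximum
  f''(-2) = 30 > 0 → local minimum
  f''(3) = -30 < 0 → local maximum
  f''(4) = 42 > 0 → local minimum

Critical points: x = -3 (local maximum); x = -2 (local minimum); x = 3 (local maximum); x = 4 (local minimum)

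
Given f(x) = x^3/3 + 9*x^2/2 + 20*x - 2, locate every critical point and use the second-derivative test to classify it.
f'(x) = x^2 + 9*x + 20

Solve f'(x) = 0:
  Factor: x^2 + 9*x + 20 = (x + 4)*(x + 5) = 0.
  ⇒ x = -5, -4

f''(x) = 2*x + 9
Second-derivative test at each critical point:
  f''(-5) = -1 < 0 → local maximum
  f''(-4) = 1 > 0 → local minimum

Critical points: x = -5 (local maximum); x = -4 (local minimum)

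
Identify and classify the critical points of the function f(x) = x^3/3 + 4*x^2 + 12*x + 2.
f'(x) = x^2 + 8*x + 12

Solve f'(x) = 0:
  Factor: x^2 + 8*x + 12 = (x + 2)*(x + 6) = 0.
  ⇒ x = -6, -2

f''(x) = 2*x + 8
Second-derivative test at each critical point:
  f''(-6) = -4 < 0 → local maximum
  f''(-2) = 4 > 0 → local minimum

Critical points: x = -6 (local maximum); x = -2 (local minimum)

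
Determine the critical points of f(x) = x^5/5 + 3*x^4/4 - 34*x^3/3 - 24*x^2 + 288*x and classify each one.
f'(x) = x^4 + 3*x^3 - 34*x^2 - 48*x + 288

Solve f'(x) = 0:
  Factor: x^4 + 3*x^3 - 34*x^2 - 48*x + 288 = (x - 4)*(x - 3)*(x + 4)*(x + 6) = 0.
  ⇒ x = -6, -4, 3, 4

f''(x) = 4*x^3 + 9*x^2 - 68*x - 48
Second-derivative test at each critical point:
  f''(-6) = -180 < 0 → local maximum
  f''(-4) = 112 > 0 → local minimum
  f''(3) = -63 < 0 → local maximum
  f''(4) = 80 > 0 → local minimum

Critical points: x = -6 (local maximum); x = -4 (local minimum); x = 3 (local maximum); x = 4 (local minimum)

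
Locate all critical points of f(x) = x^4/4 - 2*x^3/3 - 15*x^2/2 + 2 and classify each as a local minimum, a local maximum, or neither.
f'(x) = x*(x^2 - 2*x - 15)

Solve f'(x) = 0:
  Factor: x^3 - 2*x^2 - 15*x = x*(x - 5)*(x + 3) = 0.
  ⇒ x = -3, 0, 5

f''(x) = 3*x^2 - 4*x - 15
Second-derivative test at each critical point:
  f''(-3) = 24 > 0 → local minimum
  f''(0) = -15 < 0 → local maximum
  f''(5) = 40 > 0 → local minimum

Critical points: x = -3 (local minimum); x = 0 (local maximum); x = 5 (local minimum)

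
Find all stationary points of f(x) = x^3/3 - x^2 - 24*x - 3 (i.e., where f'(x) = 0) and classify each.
f'(x) = x^2 - 2*x - 24

Solve f'(x) = 0:
  Factor: x^2 - 2*x - 24 = (x - 6)*(x + 4) = 0.
  ⇒ x = -4, 6

f''(x) = 2*x - 2
Second-derivative test at each critical point:
  f''(-4) = -10 < 0 → local maximum
  f''(6) = 10 > 0 → local minimum

Critical points: x = -4 (local maximum); x = 6 (local minimum)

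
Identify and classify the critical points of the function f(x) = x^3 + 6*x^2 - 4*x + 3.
f'(x) = 3*x^2 + 12*x - 4

Solve f'(x) = 0:
  3*x^2 + 12*x - 4 = 0 has no rational roots; quadratic formula: x = (-12 ± √192)/6.
  ⇒ x = -4*sqrt(3)/3 - 2 ≈ -4.3094, -2 + 4*sqrt(3)/3 ≈ 0.3094

f''(x) = 6*x + 12
Second-derivative test at each critical point:
  f''(-4.3094) = -13.8564 < 0 → local maximum
  f''(0.3094) = 13.8564 > 0 → local minimum

Critical points: x = -4*sqrt(3)/3 - 2 ≈ -4.3094 (local maximum); x = -2 + 4*sqrt(3)/3 ≈ 0.3094 (local minimum)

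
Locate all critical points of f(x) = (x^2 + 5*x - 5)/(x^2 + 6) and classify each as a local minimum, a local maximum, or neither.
f'(x) = (-5*x^2 + 22*x + 30)/(x^4 + 12*x^2 + 36)

Solve f'(x) = 0:
  f'(x) = -(5*x^2 - 22*x - 30)/(x^2 + 6)^2; the denominator is positive wherever f is defined, so f'(x) = 0 ⇔ -5*x^2 + 22*x + 30 = 0.
  5*x^2 - 22*x - 30 = 0 has no rational roots; quadratic formula: x = (22 ± √1084)/10.
  ⇒ x = 11/5 - sqrt(271)/5 ≈ -1.0924, 11/5 + sqrt(271)/5 ≈ 5.4924

f''(x) = 2*(5*x^3 - 33*x^2 - 90*x + 66)/(x^6 + 18*x^4 + 108*x^2 + 216)
Second-derivative test at each critical point:
  f''(-1.0924) = 0.6363 > 0 → local minimum
  f''(5.4924) = -0.0252 < 0 → local maximum

Critical points: x = 11/5 - sqrt(271)/5 ≈ -1.0924 (local minimum); x = 11/5 + sqrt(271)/5 ≈ 5.4924 (local maximum)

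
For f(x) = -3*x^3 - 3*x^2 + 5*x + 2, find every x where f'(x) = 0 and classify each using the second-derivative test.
f'(x) = -9*x^2 - 6*x + 5

Solve f'(x) = 0:
  9*x^2 + 6*x - 5 = 0 has no rational roots; quadratic formula: x = (-6 ± √216)/18.
  ⇒ x = -sqrt(6)/3 - 1/3 ≈ -1.1498, -1/3 + sqrt(6)/3 ≈ 0.4832

f''(x) = -18*x - 6
Second-derivative test at each critical point:
  f''(-1.1498) = 14.6969 > 0 → local minimum
  f''(0.4832) = -14.6969 < 0 → local maximum

Critical points: x = -sqrt(6)/3 - 1/3 ≈ -1.1498 (local minimum); x = -1/3 + sqrt(6)/3 ≈ 0.4832 (local maximum)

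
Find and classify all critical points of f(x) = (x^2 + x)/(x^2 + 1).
f'(x) = (-x^2 + 2*x + 1)/(x^4 + 2*x^2 + 1)

Solve f'(x) = 0:
  f'(x) = -(x^2 - 2*x - 1)/(x^2 + 1)^2; the denominator is positive wherever f is defined, so f'(x) = 0 ⇔ -x^2 + 2*x + 1 = 0.
  x^2 - 2*x - 1 = 0 has no rational roots; quadratic formula: x = (2 ± √8)/2.
  ⇒ x = 1 - sqrt(2) ≈ -0.4142, 1 + sqrt(2) ≈ 2.4142

f''(x) = 2*(x^3 - 3*x^2 - 3*x + 1)/(x^6 + 3*x^4 + 3*x^2 + 1)
Second-derivative test at each critical point:
  f''(-0.4142) = 2.0607 > 0 → local minimum
  f''(2.4142) = -0.0607 < 0 → local maximum

Critical points: x = 1 - sqrt(2) ≈ -0.4142 (local minimum); x = 1 + sqrt(2) ≈ 2.4142 (local maximum)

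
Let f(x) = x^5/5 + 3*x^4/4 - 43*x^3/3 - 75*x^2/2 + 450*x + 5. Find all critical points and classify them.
f'(x) = x^4 + 3*x^3 - 43*x^2 - 75*x + 450

Solve f'(x) = 0:
  Factor: x^4 + 3*x^3 - 43*x^2 - 75*x + 450 = (x - 5)*(x - 3)*(x + 5)*(x + 6) = 0.
  ⇒ x = -6, -5, 3, 5

f''(x) = 4*x^3 + 9*x^2 - 86*x - 75
Second-derivative test at each critical point:
  f''(-6) = -99 < 0 → local maximum
  f''(-5) = 80 > 0 → local minimum
  f''(3) = -144 < 0 → local maximum
  f''(5) = 220 > 0 → local minimum

Critical points: x = -6 (local maximum); x = -5 (local minimum); x = 3 (local maximum); x = 5 (local minimum)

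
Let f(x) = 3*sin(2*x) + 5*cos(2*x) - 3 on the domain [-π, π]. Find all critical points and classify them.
f'(x) = -10*sin(2*x) + 6*cos(2*x)

Solve f'(x) = 0 on [-π, π]:
  f'(x) = 0 ⇔ 3*cos(2*x) = 5*sin(2*x) ⇔ tan(2*x) = 3/5, i.e. 2*x = arctan(3/5) + nπ; keep the solutions lying in [-π, π].
  ⇒ x = -pi + atan(3/5)/2 ≈ -2.8714, -pi/2 + atan(3/5)/2 ≈ -1.3006, atan(3/5)/2 ≈ 0.2702, atan(3/5)/2 + pi/2 ≈ 1.8410

f''(x) = -12*sin(2*x) - 20*cos(2*x)
Second-derivative test at each critical point:
  f''(-2.8714) = -23.3238 < 0 → local maximum
  f''(-1.3006) = 23.3238 > 0 → local minimum
  f''(0.2702) = -23.3238 < 0 → local maximum
  f''(1.8410) = 23.3238 > 0 → local minimum

Critical points: x = -pi + atan(3/5)/2 ≈ -2.8714 (local maximum); x = -pi/2 + atan(3/5)/2 ≈ -1.3006 (local minimum); x = atan(3/5)/2 ≈ 0.2702 (local maximum); x = atan(3/5)/2 + pi/2 ≈ 1.8410 (local minimum)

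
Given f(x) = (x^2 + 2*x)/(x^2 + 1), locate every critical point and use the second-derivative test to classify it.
f'(x) = 2*(-x^2 + x + 1)/(x^4 + 2*x^2 + 1)

Solve f'(x) = 0:
  f'(x) = -2*(x^2 - x - 1)/(x^2 + 1)^2; the denominator is positive wherever f is defined, so f'(x) = 0 ⇔ -2*x^2 + 2*x + 2 = 0.
  Factor: -2*x^2 + 2*x + 2 = -2*(x^2 - x - 1); x^2 - x - 1 = 0 has no rational roots; quadratic formula: x = (1 ± √5)/2.
  ⇒ x = 1/2 - sqrt(5)/2 ≈ -0.6180, 1/2 + sqrt(5)/2 ≈ 1.6180

f''(x) = 2*(2*x^3 - 3*x^2 - 6*x + 1)/(x^6 + 3*x^4 + 3*x^2 + 1)
Second-derivative test at each critical point:
  f''(-0.6180) = 2.3416 > 0 → local minimum
  f''(1.6180) = -0.3416 < 0 → local maximum

Critical points: x = 1/2 - sqrt(5)/2 ≈ -0.6180 (local minimum); x = 1/2 + sqrt(5)/2 ≈ 1.6180 (local maximum)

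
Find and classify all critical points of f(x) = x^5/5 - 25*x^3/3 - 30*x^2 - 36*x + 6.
f'(x) = x^4 - 25*x^2 - 60*x - 36

Solve f'(x) = 0:
  Factor: x^4 - 25*x^2 - 60*x - 36 = (x - 6)*(x + 1)*(x + 2)*(x + 3) = 0.
  ⇒ x = -3, -2, -1, 6

f''(x) = 4*x^3 - 50*x - 60
Second-derivative test at each critical point:
  f''(-3) = -18 < 0 → local maximum
  f''(-2) = 8 > 0 → local minimum
  f''(-1) = -14 < 0 → local maximum
  f''(6) = 504 > 0 → local minimum

Critical points: x = -3 (local maximum); x = -2 (local minimum); x = -1 (local maximum); x = 6 (local minimum)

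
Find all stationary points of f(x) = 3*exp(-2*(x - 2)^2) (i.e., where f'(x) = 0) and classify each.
f'(x) = 12*(2 - x)*exp(-2*(x - 2)^2)

Solve f'(x) = 0:
  f'(x) = (24 - 12*x)·exp(-2*(x - 2)^2) and exp(-2*(x - 2)^2) > 0 for every x, so f'(x) = 0 ⇔ 24 - 12*x = 0.
  Factor: 24 - 12*x = -12*(x - 2) = 0.
  ⇒ x = 2

f''(x) = 12*(4*(x - 2)^2 - 1)*exp(-2*(x - 2)^2)
Second-derivative test at each critical point:
  f''(2) = -12 < 0 → local maximum

Critical points: x = 2 (local maximum)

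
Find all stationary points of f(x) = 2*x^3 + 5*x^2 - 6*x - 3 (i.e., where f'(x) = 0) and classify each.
f'(x) = 6*x^2 + 10*x - 6

Solve f'(x) = 0:
  Factor: 6*x^2 + 10*x - 6 = 2*(3*x^2 + 5*x - 3); 3*x^2 + 5*x - 3 = 0 has no rational roots; quadratic formula: x = (-5 ± √61)/6.
  ⇒ x = -sqrt(61)/6 - 5/6 ≈ -2.1350, -5/6 + sqrt(61)/6 ≈ 0.4684

f''(x) = 12*x + 10
Second-derivative test at each critical point:
  f''(-2.1350) = -15.6205 < 0 → local maximum
  f''(0.4684) = 15.6205 > 0 → local minimum

Critical points: x = -sqrt(61)/6 - 5/6 ≈ -2.1350 (local maximum); x = -5/6 + sqrt(61)/6 ≈ 0.4684 (local minimum)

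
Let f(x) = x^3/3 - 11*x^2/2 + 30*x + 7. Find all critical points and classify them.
f'(x) = x^2 - 11*x + 30

Solve f'(x) = 0:
  Factor: x^2 - 11*x + 30 = (x - 6)*(x - 5) = 0.
  ⇒ x = 5, 6

f''(x) = 2*x - 11
Second-derivative test at each critical point:
  f''(5) = -1 < 0 → local maximum
  f''(6) = 1 > 0 → local minimum

Critical points: x = 5 (local maximum); x = 6 (local minimum)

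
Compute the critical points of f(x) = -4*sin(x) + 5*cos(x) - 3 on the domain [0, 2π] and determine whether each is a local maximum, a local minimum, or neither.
f'(x) = -5*sin(x) - 4*cos(x)

Solve f'(x) = 0 on [0, 2π]:
  f'(x) = 0 ⇔ -4*cos(x) = 5*sin(x) ⇔ tan(x) = -4/5, i.e. x = arctan(-4/5) + nπ; keep the solutions lying in [0, 2π].
  ⇒ x = pi - atan(4/5) ≈ 2.4669, -atan(4/5) + 2*pi ≈ 5.6084

f''(x) = 4*sin(x) - 5*cos(x)
Second-derivative test at each critical point:
  f''(2.4669) = 6.4031 > 0 → local minimum
  f''(5.6084) = -6.4031 < 0 → local maximum

Critical points: x = pi - atan(4/5) ≈ 2.4669 (local minimum); x = -atan(4/5) + 2*pi ≈ 5.6084 (local maximum)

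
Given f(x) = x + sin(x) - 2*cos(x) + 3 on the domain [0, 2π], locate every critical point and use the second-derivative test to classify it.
f'(x) = 2*sin(x) + cos(x) + 1

Solve f'(x) = 0 on [0, 2π]:
  f'(x) = 0 ⇔ 2*sin(x) + cos(x) = -1. Write the left side as R·cos(x + φ) with R = √(1² + (-2)²) = sqrt(5), cos φ = sqrt(5)/5, sin φ = -2*sqrt(5)/5; then cos(x + φ) = -sqrt(5)/5. Solve for x and keep the solutions lying in [0, 2π].
  ⇒ x = pi ≈ 3.1416, -atan(4/3) + 2*pi ≈ 5.3559

f''(x) = -sin(x) + 2*cos(x)
Second-derivative test at each critical point:
  f''(3.1416) = -2 < 0 → local maximum
  f''(5.3559) = 2 > 0 → local minimum

Critical points: x = pi ≈ 3.1416 (local maximum); x = -atan(4/3) + 2*pi ≈ 5.3559 (local minimum)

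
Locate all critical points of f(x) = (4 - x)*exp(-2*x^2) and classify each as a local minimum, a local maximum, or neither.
f'(x) = (4*x*(x - 4) - 1)*exp(-2*x^2)

Solve f'(x) = 0:
  f'(x) = (4*x^2 - 16*x - 1)·exp(-2*x^2) and exp(-2*x^2) > 0 for every x, so f'(x) = 0 ⇔ 4*x^2 - 16*x - 1 = 0.
  4*x^2 - 16*x - 1 = 0 has no rational roots; quadratic formula: x = (16 ± √272)/8.
  ⇒ x = 2 - sqrt(17)/2 ≈ -0.0616, 2 + sqrt(17)/2 ≈ 4.0616

f''(x) = 4*(4*x^2*(4 - x) + 3*x - 4)*exp(-2*x^2)
Second-derivative test at each critical point:
  f''(-0.0616) = -16.3679 < 0 → local maximum
  f''(4.0616) = 7.742e-14 > 0 → local minimum

Critical points: x = 2 - sqrt(17)/2 ≈ -0.0616 (local maximum); x = 2 + sqrt(17)/2 ≈ 4.0616 (local minimum)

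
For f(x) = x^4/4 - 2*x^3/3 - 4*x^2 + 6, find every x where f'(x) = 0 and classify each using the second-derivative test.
f'(x) = x*(x^2 - 2*x - 8)

Solve f'(x) = 0:
  Factor: x^3 - 2*x^2 - 8*x = x*(x - 4)*(x + 2) = 0.
  ⇒ x = -2, 0, 4

f''(x) = 3*x^2 - 4*x - 8
Second-derivative test at each critical point:
  f''(-2) = 12 > 0 → local minimum
  f''(0) = -8 < 0 → local maximum
  f''(4) = 24 > 0 → local minimum

Critical points: x = -2 (local minimum); x = 0 (local maximum); x = 4 (local minimum)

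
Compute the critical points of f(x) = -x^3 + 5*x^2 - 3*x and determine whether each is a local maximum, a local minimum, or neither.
f'(x) = -3*x^2 + 10*x - 3

Solve f'(x) = 0:
  Factor: -3*x^2 + 10*x - 3 = -(x - 3)*(3*x - 1) = 0.
  ⇒ x = 1/3, 3

f''(x) = 10 - 6*x
Second-derivative test at each critical point:
  f''(1/3) = 8 > 0 → local minimum
  f''(3) = -8 < 0 → local maximum

Critical points: x = 1/3 (local minimum); x = 3 (local maximum)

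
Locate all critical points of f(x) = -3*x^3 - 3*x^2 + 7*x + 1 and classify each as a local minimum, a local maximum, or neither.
f'(x) = -9*x^2 - 6*x + 7

Solve f'(x) = 0:
  9*x^2 + 6*x - 7 = 0 has no rational roots; quadratic formula: x = (-6 ± √288)/18.
  ⇒ x = -2*sqrt(2)/3 - 1/3 ≈ -1.2761, -1/3 + 2*sqrt(2)/3 ≈ 0.6095

f''(x) = -18*x - 6
Second-derivative test at each critical point:
  f''(-1.2761) = 16.9706 > 0 → local minimum
  f''(0.6095) = -16.9706 < 0 → local maximum

Critical points: x = -2*sqrt(2)/3 - 1/3 ≈ -1.2761 (local minimum); x = -1/3 + 2*sqrt(2)/3 ≈ 0.6095 (local maximum)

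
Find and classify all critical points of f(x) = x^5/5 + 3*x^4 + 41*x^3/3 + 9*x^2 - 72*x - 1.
f'(x) = x^4 + 12*x^3 + 41*x^2 + 18*x - 72

Solve f'(x) = 0:
  Factor: x^4 + 12*x^3 + 41*x^2 + 18*x - 72 = (x - 1)*(x + 3)*(x + 4)*(x + 6) = 0.
  ⇒ x = -6, -4, -3, 1

f''(x) = 4*x^3 + 36*x^2 + 82*x + 18
Second-derivative test at each critical point:
  f''(-6) = -42 < 0 → local maximum
  f''(-4) = 10 > 0 → local minimum
  f''(-3) = -12 < 0 → local maximum
  f''(1) = 140 > 0 → local minimum

Critical points: x = -6 (local maximum); x = -4 (local minimum); x = -3 (local maximum); x = 1 (local minimum)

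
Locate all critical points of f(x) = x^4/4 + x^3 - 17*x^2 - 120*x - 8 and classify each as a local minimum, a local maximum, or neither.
f'(x) = x^3 + 3*x^2 - 34*x - 120

Solve f'(x) = 0:
  Factor: x^3 + 3*x^2 - 34*x - 120 = (x - 6)*(x + 4)*(x + 5) = 0.
  ⇒ x = -5, -4, 6

f''(x) = 3*x^2 + 6*x - 34
Second-derivative test at each critical point:
  f''(-5) = 11 > 0 → local minimum
  f''(-4) = -10 < 0 → local maximum
  f''(6) = 110 > 0 → local minimum

Critical points: x = -5 (local minimum); x = -4 (local maximum); x = 6 (local minimum)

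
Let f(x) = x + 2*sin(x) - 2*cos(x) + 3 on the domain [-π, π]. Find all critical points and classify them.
f'(x) = 2*sqrt(2)*sin(x + pi/4) + 1

Solve f'(x) = 0 on [-π, π]:
  f'(x) = 0 ⇔ 2*sin(x) + 2*cos(x) = -1. Write the left side as R·cos(x + φ) with R = √(2² + (-2)²) = 2*sqrt(2), cos φ = sqrt(2)/2, sin φ = -sqrt(2)/2; then cos(x + φ) = -sqrt(2)/4. Solve for x and keep the solutions lying in [-π, π].
  ⇒ x = atan((-sqrt(7) - 1)/(-1 + sqrt(7))) ≈ -1.1468, atan((-1 + sqrt(7))/(-sqrt(7) - 1)) + pi ≈ 2.7176

f''(x) = 2*sqrt(2)*cos(x + pi/4)
Second-derivative test at each critical point:
  f''(-1.1468) = 2.6458 > 0 → local minimum
  f''(2.7176) = -2.6458 < 0 → local maximum

Critical points: x = atan((-sqrt(7) - 1)/(-1 + sqrt(7))) ≈ -1.1468 (local minimum); x = atan((-1 + sqrt(7))/(-sqrt(7) - 1)) + pi ≈ 2.7176 (local maximum)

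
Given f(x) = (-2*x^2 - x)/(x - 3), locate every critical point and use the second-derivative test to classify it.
f'(x) = (-2*x^2 + 12*x + 3)/(x^2 - 6*x + 9)

Solve f'(x) = 0:
  f'(x) = -(2*x^2 - 12*x - 3)/(x - 3)^2; the denominator is positive wherever f is defined, so f'(x) = 0 ⇔ -2*x^2 + 12*x + 3 = 0.
  2*x^2 - 12*x - 3 = 0 has no rational roots; quadratic formula: x = (12 ± √168)/4.
  ⇒ x = 3 - sqrt(42)/2 ≈ -0.2404, 3 + sqrt(42)/2 ≈ 6.2404

f''(x) = -42/(x^3 - 9*x^2 + 27*x - 27)
Second-derivative test at each critical point:
  f''(-0.2404) = 1.2344 > 0 → local minimum
  f''(6.2404) = -1.2344 < 0 → local maximum

Critical points: x = 3 - sqrt(42)/2 ≈ -0.2404 (local minimum); x = 3 + sqrt(42)/2 ≈ 6.2404 (local maximum)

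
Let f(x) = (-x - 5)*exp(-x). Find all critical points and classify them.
f'(x) = (x + 4)*exp(-x)

Solve f'(x) = 0:
  f'(x) = (x + 4)·exp(-x) and exp(-x) > 0 for every x, so f'(x) = 0 ⇔ x + 4 = 0.
  x + 4 = 0.
  ⇒ x = -4

f''(x) = (-x - 3)*exp(-x)
Second-derivative test at each critical point:
  f''(-4) = 54.5982 > 0 → local minimum

Critical points: x = -4 (local minimum)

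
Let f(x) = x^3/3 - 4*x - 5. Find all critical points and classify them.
f'(x) = x^2 - 4

Solve f'(x) = 0:
  Factor: x^2 - 4 = (x - 2)*(x + 2) = 0.
  ⇒ x = -2, 2

f''(x) = 2*x
Second-derivative test at each critical point:
  f''(-2) = -4 < 0 → local maximum
  f''(2) = 4 > 0 → local minimum

Critical points: x = -2 (local maximum); x = 2 (local minimum)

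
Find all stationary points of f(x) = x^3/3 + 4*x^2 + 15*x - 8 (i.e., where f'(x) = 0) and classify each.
f'(x) = x^2 + 8*x + 15

Solve f'(x) = 0:
  Factor: x^2 + 8*x + 15 = (x + 3)*(x + 5) = 0.
  ⇒ x = -5, -3

f''(x) = 2*x + 8
Second-derivative test at each critical point:
  f''(-5) = -2 < 0 → local maximum
  f''(-3) = 2 > 0 → local minimum

Critical points: x = -5 (local maximum); x = -3 (local minimum)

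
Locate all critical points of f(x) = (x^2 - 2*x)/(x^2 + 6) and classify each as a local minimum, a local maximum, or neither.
f'(x) = 2*(x^2 + 6*x - 6)/(x^4 + 12*x^2 + 36)

Solve f'(x) = 0:
  f'(x) = 2*(x^2 + 6*x - 6)/(x^2 + 6)^2; the denominator is positive wherever f is defined, so f'(x) = 0 ⇔ 2*x^2 + 12*x - 12 = 0.
  Factor: 2*x^2 + 12*x - 12 = 2*(x^2 + 6*x - 6); x^2 + 6*x - 6 = 0 has no rational roots; quadratic formula: x = (-6 ± √60)/2.
  ⇒ x = -sqrt(15) - 3 ≈ -6.8730, -3 + sqrt(15) ≈ 0.8730

f''(x) = 4*(-x^3 - 9*x^2 + 18*x + 18)/(x^6 + 18*x^4 + 108*x^2 + 216)
Second-derivative test at each critical point:
  f''(-6.8730) = -0.0055 < 0 → local maximum
  f''(0.8730) = 0.3388 > 0 → local minimum

Critical points: x = -sqrt(15) - 3 ≈ -6.8730 (local maximum); x = -3 + sqrt(15) ≈ 0.8730 (local minimum)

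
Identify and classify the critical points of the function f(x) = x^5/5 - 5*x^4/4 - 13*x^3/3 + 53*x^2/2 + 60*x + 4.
f'(x) = x^4 - 5*x^3 - 13*x^2 + 53*x + 60

Solve f'(x) = 0:
  Factor: x^4 - 5*x^3 - 13*x^2 + 53*x + 60 = (x - 5)*(x - 4)*(x + 1)*(x + 3) = 0.
  ⇒ x = -3, -1, 4, 5

f''(x) = 4*x^3 - 15*x^2 - 26*x + 53
Second-derivative test at each critical point:
  f''(-3) = -112 < 0 → local maximum
  f''(-1) = 60 > 0 → local minimum
  f''(4) = -35 < 0 → local maximum
  f''(5) = 48 > 0 → local minimum

Critical points: x = -3 (local maximum); x = -1 (local minimum); x = 4 (local maximum); x = 5 (local minimum)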